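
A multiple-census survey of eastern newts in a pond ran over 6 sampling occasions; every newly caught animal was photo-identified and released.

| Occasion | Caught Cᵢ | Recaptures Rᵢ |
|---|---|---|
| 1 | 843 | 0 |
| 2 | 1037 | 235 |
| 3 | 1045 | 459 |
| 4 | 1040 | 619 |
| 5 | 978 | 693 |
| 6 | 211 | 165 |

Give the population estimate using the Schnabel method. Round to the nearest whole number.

N ≈ 3743

Marked at large before each occasion: Mᵢ = Σⱼ<ᵢ (Cⱼ − Rⱼ) → M1=0, M2=843, M3=1645, M4=2231, M5=2652, M6=2937
Σ MᵢCᵢ = 0·843 + 843·1037 + 1645·1045 + 2231·1040 + 2652·978 + 2937·211 = 0 + 874191 + 1719025 + 2320240 + 2593656 + 619707 = 8126819
Σ Rᵢ = 0 + 235 + 459 + 619 + 693 + 165 = 2171
N̂ = 8126819 / 2171 ≈ 3743.4 → 3743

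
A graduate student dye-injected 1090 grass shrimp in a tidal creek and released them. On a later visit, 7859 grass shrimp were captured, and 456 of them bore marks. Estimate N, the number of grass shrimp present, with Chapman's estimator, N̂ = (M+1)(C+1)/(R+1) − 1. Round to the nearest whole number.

N ≈ 18,763

N̂ = (1090+1)(7859+1)/(456+1) − 1 = 1091·7860/457 − 1
= 8575260/457 − 1 ≈ 18764.2 − 1 ≈ 18763.2 → 18763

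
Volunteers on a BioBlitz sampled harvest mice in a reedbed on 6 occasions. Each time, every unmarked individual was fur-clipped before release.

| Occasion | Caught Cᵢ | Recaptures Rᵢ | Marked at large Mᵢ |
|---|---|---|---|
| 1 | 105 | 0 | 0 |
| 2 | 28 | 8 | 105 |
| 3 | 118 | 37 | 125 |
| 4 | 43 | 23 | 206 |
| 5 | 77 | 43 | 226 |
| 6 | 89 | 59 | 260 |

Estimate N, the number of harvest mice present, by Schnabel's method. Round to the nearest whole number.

N ≈ 395

Σ MᵢCᵢ = 0·105 + 105·28 + 125·118 + 206·43 + 226·77 + 260·89 = 0 + 2940 + 14750 + 8858 + 17402 + 23140 = 67090
Σ Rᵢ = 0 + 8 + 37 + 23 + 43 + 59 = 170
N̂ = 67090 / 170 ≈ 394.6 → 395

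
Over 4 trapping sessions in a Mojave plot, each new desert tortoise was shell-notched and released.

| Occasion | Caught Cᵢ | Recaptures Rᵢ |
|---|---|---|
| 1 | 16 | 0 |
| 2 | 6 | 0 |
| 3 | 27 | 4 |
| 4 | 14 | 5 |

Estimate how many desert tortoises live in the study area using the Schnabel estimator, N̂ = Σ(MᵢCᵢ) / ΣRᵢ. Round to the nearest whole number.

N ≈ 147

Marked at large before each occasion: Mᵢ = Σⱼ<ᵢ (Cⱼ − Rⱼ) → M1=0, M2=16, M3=22, M4=45
Σ MᵢCᵢ = 0·16 + 16·6 + 22·27 + 45·14 = 0 + 96 + 594 + 630 = 1320
Σ Rᵢ = 0 + 0 + 4 + 5 = 9
N̂ = 1320 / 9 ≈ 146.7 → 147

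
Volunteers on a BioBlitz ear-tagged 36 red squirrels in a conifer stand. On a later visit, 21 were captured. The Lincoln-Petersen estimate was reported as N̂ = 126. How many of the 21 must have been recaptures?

From N = M·C/R: R = M·C / N = 36·21 / 126 = 756 / 126 = 6.

R = 6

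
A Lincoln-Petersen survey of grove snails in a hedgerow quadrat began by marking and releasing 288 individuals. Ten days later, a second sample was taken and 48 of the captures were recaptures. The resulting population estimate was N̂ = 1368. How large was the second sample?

C = 228

From N = M·C/R: C = N·R / M = 1368·48 / 288 = 65664 / 288 = 228.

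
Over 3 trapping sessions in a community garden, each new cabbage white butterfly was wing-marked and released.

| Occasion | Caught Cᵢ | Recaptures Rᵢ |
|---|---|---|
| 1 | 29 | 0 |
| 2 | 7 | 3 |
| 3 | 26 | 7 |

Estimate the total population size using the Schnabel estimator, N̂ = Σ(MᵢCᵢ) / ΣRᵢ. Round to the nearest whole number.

Marked at large before each occasion: Mᵢ = Σⱼ<ᵢ (Cⱼ − Rⱼ) → M1=0, M2=29, M3=33
Σ MᵢCᵢ = 0·29 + 29·7 + 33·26 = 0 + 203 + 858 = 1061
Σ Rᵢ = 0 + 3 + 7 = 10
N̂ = 1061 / 10 ≈ 106.1 → 106

N ≈ 106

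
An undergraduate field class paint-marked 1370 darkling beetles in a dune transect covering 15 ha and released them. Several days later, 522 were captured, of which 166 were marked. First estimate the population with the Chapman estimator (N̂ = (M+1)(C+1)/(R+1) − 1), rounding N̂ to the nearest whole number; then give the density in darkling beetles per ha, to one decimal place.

N̂ = 1371·523/167 − 1 = 717033/167 − 1 ≈ 4292.6 → 4293
Density = N̂ / area = 4293 / 15 ≈ 286.20 → 286.2 per ha

density ≈ 286.2 darkling beetles per ha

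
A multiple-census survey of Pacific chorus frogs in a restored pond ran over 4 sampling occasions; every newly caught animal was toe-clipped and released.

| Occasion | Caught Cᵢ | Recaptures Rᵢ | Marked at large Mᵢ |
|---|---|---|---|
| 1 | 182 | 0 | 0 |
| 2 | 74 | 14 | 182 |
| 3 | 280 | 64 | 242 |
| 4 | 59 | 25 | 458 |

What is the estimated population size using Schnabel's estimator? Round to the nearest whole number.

Σ MᵢCᵢ = 0·182 + 182·74 + 242·280 + 458·59 = 0 + 13468 + 67760 + 27022 = 108250
Σ Rᵢ = 0 + 14 + 64 + 25 = 103
N̂ = 108250 / 103 ≈ 1051.0 → 1051

N ≈ 1051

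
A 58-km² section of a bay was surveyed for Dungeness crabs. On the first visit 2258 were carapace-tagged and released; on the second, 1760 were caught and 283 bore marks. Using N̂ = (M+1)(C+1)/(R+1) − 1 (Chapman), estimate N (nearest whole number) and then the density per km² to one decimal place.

N̂ = 2259·1761/284 − 1 = 3978099/284 − 1 ≈ 14006.4 → 14006
Density = N̂ / area = 14006 / 58 ≈ 241.48 → 241.5 per km²

density ≈ 241.5 Dungeness crabs per km²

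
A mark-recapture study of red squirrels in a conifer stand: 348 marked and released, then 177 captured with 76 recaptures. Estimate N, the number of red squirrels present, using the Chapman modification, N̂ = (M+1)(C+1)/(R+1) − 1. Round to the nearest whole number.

N ≈ 806

N̂ = (348+1)(177+1)/(76+1) − 1 = 349·178/77 − 1
= 62122/77 − 1 ≈ 806.8 − 1 ≈ 805.8 → 806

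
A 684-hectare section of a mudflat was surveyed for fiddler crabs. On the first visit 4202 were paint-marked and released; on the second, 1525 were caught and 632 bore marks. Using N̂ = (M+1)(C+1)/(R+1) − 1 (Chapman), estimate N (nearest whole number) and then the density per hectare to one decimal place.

density ≈ 14.8 fiddler crabs per hectare

N̂ = 4203·1526/633 − 1 = 6413778/633 − 1 ≈ 10131.4 → 10131
Density = N̂ / area = 10131 / 684 ≈ 14.81 → 14.8 per hectare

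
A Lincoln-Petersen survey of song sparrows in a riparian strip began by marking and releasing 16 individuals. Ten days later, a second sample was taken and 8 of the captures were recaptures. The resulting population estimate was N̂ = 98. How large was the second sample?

C = 49

From N = M·C/R: C = N·R / M = 98·8 / 16 = 784 / 16 = 49.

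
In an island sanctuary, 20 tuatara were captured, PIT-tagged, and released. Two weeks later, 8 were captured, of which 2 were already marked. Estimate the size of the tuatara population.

N = 80

If marked individuals mix randomly, R/C ≈ M/N, giving N ≈ M·C/R.
N = (20 × 8) / 2 = 160 / 2 = 80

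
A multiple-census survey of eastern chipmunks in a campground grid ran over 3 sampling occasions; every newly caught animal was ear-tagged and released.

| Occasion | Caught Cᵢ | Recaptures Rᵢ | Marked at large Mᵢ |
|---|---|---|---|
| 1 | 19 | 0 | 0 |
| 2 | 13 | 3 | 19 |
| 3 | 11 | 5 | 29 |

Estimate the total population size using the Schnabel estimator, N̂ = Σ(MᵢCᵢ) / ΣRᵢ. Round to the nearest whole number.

N ≈ 71

Σ MᵢCᵢ = 0·19 + 19·13 + 29·11 = 0 + 247 + 319 = 566
Σ Rᵢ = 0 + 3 + 5 = 8
N̂ = 566 / 8 ≈ 70.8 → 71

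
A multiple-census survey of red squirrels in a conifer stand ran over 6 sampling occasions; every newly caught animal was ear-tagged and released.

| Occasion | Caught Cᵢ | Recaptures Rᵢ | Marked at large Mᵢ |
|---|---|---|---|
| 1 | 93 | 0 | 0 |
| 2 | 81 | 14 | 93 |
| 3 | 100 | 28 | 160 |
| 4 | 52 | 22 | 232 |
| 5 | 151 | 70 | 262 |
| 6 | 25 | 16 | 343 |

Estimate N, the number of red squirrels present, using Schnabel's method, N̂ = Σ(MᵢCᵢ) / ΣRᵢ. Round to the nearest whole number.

Σ MᵢCᵢ = 0·93 + 93·81 + 160·100 + 232·52 + 262·151 + 343·25 = 0 + 7533 + 16000 + 12064 + 39562 + 8575 = 83734
Σ Rᵢ = 0 + 14 + 28 + 22 + 70 + 16 = 150
N̂ = 83734 / 150 ≈ 558.2 → 558

N ≈ 558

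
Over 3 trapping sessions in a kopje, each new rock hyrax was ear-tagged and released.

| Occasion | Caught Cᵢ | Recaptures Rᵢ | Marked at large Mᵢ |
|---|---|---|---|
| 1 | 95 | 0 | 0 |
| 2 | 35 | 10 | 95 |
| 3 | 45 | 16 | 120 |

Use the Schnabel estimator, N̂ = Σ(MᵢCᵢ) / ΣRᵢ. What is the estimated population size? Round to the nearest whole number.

N ≈ 336

Σ MᵢCᵢ = 0·95 + 95·35 + 120·45 = 0 + 3325 + 5400 = 8725
Σ Rᵢ = 0 + 10 + 16 = 26
N̂ = 8725 / 26 ≈ 335.6 → 336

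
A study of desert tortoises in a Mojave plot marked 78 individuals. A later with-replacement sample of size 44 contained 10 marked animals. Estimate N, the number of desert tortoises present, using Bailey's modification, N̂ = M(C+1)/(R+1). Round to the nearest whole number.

N ≈ 319

N̂ = 78·(44+1)/(10+1) = 78·45/11 = 3510/11 ≈ 319.1 → 319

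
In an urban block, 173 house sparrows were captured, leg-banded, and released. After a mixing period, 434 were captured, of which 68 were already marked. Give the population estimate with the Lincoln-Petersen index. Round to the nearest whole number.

N = (173 × 434) / 68 = 75082 / 68 ≈ 1104.1 → 1104

N ≈ 1104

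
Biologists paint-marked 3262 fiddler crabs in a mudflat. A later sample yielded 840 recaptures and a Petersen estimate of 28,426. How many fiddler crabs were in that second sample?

From N = M·C/R: C = N·R / M = 28426·840 / 3262 = 23877840 / 3262 = 7320.

C = 7320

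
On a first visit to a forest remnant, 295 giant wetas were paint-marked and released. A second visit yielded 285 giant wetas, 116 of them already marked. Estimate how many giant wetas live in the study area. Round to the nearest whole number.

N = (295 × 285) / 116 = 84075 / 116 ≈ 724.8 → 725

N ≈ 725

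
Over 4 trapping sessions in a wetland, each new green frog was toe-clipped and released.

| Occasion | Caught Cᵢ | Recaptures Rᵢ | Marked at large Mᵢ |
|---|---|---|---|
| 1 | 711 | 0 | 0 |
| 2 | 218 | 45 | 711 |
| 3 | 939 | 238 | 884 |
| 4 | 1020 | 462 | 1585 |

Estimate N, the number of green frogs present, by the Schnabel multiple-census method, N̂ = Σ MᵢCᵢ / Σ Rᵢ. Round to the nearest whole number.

N ≈ 3492

Σ MᵢCᵢ = 0·711 + 711·218 + 884·939 + 1585·1020 = 0 + 154998 + 830076 + 1616700 = 2601774
Σ Rᵢ = 0 + 45 + 238 + 462 = 745
N̂ = 2601774 / 745 ≈ 3492.3 → 3492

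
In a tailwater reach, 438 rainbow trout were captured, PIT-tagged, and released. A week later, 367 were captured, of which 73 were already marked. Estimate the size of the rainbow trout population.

The marked fraction in the recapture sample should equal the marked fraction in the population: 73/367 = 438/N.
N = (438 × 367) / 73 = 160746 / 73 = 2202

N = 2202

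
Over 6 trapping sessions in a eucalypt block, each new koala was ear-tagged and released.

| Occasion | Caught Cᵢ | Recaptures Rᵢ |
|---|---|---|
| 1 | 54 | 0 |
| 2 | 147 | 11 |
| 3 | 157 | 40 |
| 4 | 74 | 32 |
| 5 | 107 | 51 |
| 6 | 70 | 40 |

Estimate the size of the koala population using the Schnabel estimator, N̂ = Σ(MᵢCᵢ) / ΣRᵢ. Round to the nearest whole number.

N ≈ 725

Marked at large before each occasion: Mᵢ = Σⱼ<ᵢ (Cⱼ − Rⱼ) → M1=0, M2=54, M3=190, M4=307, M5=349, M6=405
Σ MᵢCᵢ = 0·54 + 54·147 + 190·157 + 307·74 + 349·107 + 405·70 = 0 + 7938 + 29830 + 22718 + 37343 + 28350 = 126179
Σ Rᵢ = 0 + 11 + 40 + 32 + 51 + 40 = 174
N̂ = 126179 / 174 ≈ 725.2 → 725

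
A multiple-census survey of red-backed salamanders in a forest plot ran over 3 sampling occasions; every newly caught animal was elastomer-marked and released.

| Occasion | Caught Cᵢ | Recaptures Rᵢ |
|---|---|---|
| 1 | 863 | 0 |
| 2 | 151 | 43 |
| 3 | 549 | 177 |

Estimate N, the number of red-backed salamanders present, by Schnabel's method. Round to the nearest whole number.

Marked at large before each occasion: Mᵢ = Σⱼ<ᵢ (Cⱼ − Rⱼ) → M1=0, M2=863, M3=971
Σ MᵢCᵢ = 0·863 + 863·151 + 971·549 = 0 + 130313 + 533079 = 663392
Σ Rᵢ = 0 + 43 + 177 = 220
N̂ = 663392 / 220 ≈ 3015.4 → 3015

N ≈ 3015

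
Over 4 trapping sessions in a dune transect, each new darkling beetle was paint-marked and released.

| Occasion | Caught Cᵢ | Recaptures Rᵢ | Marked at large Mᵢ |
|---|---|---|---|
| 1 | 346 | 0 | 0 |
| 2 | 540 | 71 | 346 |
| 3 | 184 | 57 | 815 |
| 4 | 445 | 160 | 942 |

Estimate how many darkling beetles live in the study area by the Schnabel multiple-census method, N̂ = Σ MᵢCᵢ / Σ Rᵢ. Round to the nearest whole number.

Σ MᵢCᵢ = 0·346 + 346·540 + 815·184 + 942·445 = 0 + 186840 + 149960 + 419190 = 755990
Σ Rᵢ = 0 + 71 + 57 + 160 = 288
N̂ = 755990 / 288 ≈ 2625.0 → 2625

N ≈ 2625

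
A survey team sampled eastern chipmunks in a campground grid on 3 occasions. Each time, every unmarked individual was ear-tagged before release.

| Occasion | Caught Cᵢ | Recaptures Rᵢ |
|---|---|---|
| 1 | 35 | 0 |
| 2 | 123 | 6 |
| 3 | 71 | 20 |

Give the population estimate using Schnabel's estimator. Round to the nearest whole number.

Marked at large before each occasion: Mᵢ = Σⱼ<ᵢ (Cⱼ − Rⱼ) → M1=0, M2=35, M3=152
Σ MᵢCᵢ = 0·35 + 35·123 + 152·71 = 0 + 4305 + 10792 = 15097
Σ Rᵢ = 0 + 6 + 20 = 26
N̂ = 15097 / 26 ≈ 580.7 → 581

N ≈ 581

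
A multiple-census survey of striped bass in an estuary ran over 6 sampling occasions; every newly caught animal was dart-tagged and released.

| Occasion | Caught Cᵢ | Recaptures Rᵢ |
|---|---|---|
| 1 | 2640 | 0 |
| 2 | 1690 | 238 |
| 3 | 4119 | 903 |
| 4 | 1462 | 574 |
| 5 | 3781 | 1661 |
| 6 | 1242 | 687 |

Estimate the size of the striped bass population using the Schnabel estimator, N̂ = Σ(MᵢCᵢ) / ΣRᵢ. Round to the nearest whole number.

N ≈ 18,657

Marked at large before each occasion: Mᵢ = Σⱼ<ᵢ (Cⱼ − Rⱼ) → M1=0, M2=2640, M3=4092, M4=7308, M5=8196, M6=10316
Σ MᵢCᵢ = 0·2640 + 2640·1690 + 4092·4119 + 7308·1462 + 8196·3781 + 10316·1242 = 0 + 4461600 + 16854948 + 10684296 + 30989076 + 12812472 = 75802392
Σ Rᵢ = 0 + 238 + 903 + 574 + 1661 + 687 = 4063
N̂ = 75802392 / 4063 ≈ 18656.8 → 18657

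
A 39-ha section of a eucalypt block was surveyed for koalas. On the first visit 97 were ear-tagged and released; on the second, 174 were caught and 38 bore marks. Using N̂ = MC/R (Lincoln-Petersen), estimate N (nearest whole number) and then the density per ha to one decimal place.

density ≈ 11.4 koalas per ha

N̂ = 97·174/38 = 16878/38 ≈ 444.2 → 444
Density = N̂ / area = 444 / 39 ≈ 11.38 → 11.4 per ha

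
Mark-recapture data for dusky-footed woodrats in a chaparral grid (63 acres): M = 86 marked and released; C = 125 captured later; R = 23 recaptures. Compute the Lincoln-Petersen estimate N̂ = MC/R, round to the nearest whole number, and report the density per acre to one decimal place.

N̂ = 86·125/23 = 10750/23 ≈ 467.4 → 467
Density = N̂ / area = 467 / 63 ≈ 7.41 → 7.4 per acre

density ≈ 7.4 dusky-footed woodrats per acre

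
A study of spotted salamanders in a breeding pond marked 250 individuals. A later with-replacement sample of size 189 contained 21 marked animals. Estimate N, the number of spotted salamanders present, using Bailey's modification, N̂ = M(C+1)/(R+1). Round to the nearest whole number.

N ≈ 2159

N̂ = 250·(189+1)/(21+1) = 250·190/22 = 47500/22 ≈ 2159.1 → 2159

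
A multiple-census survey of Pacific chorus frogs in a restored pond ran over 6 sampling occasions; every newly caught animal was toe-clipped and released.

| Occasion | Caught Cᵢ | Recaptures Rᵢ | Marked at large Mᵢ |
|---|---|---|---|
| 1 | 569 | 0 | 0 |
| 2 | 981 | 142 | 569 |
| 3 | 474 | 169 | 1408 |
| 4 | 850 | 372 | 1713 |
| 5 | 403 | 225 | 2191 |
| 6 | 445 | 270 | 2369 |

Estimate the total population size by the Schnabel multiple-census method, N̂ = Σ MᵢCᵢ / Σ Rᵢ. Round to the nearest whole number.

Σ MᵢCᵢ = 0·569 + 569·981 + 1408·474 + 1713·850 + 2191·403 + 2369·445 = 0 + 558189 + 667392 + 1456050 + 882973 + 1054205 = 4618809
Σ Rᵢ = 0 + 142 + 169 + 372 + 225 + 270 = 1178
N̂ = 4618809 / 1178 ≈ 3920.9 → 3921

N ≈ 3921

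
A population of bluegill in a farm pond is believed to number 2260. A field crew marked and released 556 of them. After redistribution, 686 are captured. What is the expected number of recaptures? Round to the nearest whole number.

expected recaptures ≈ 169

The marked fraction of the population is 556/2260, so in a sample of 686 expect C·(M/N) marked.
E[R] = 556 × 686 / 2260 = 381416 / 2260 ≈ 168.8 → 169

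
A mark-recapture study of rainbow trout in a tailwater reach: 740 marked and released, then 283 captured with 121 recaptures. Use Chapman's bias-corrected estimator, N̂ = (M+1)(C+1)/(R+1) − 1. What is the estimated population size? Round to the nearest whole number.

N ≈ 1724

N̂ = (740+1)(283+1)/(121+1) − 1 = 741·284/122 − 1
= 210444/122 − 1 ≈ 1725.0 − 1 ≈ 1724.0 → 1724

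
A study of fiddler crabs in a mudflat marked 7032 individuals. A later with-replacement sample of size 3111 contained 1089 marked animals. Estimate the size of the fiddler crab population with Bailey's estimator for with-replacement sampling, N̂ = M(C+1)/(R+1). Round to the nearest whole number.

N̂ = 7032·(3111+1)/(1089+1) = 7032·3112/1090 = 21883584/1090 ≈ 20076.7 → 20077

N ≈ 20,077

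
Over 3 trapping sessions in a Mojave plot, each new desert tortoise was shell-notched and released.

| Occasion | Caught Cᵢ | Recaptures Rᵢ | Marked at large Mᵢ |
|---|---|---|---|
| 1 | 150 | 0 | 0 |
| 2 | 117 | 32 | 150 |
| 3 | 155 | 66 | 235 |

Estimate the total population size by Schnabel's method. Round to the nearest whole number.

N ≈ 551

Σ MᵢCᵢ = 0·150 + 150·117 + 235·155 = 0 + 17550 + 36425 = 53975
Σ Rᵢ = 0 + 32 + 66 = 98
N̂ = 53975 / 98 ≈ 550.8 → 551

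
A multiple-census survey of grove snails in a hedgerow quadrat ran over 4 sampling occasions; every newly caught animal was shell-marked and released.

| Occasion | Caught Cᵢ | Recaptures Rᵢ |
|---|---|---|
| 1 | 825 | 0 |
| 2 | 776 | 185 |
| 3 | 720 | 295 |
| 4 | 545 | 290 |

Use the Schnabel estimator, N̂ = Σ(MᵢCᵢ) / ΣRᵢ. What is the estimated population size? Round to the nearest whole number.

Marked at large before each occasion: Mᵢ = Σⱼ<ᵢ (Cⱼ − Rⱼ) → M1=0, M2=825, M3=1416, M4=1841
Σ MᵢCᵢ = 0·825 + 825·776 + 1416·720 + 1841·545 = 0 + 640200 + 1019520 + 1003345 = 2663065
Σ Rᵢ = 0 + 185 + 295 + 290 = 770
N̂ = 2663065 / 770 ≈ 3458.5 → 3459

N ≈ 3459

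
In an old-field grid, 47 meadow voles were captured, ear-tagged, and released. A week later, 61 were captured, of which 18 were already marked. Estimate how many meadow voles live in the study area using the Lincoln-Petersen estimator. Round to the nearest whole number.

N ≈ 159

The marked fraction in the recapture sample should equal the marked fraction in the population: 18/61 = 47/N.
N = (47 × 61) / 18 = 2867 / 18 ≈ 159.3 → 159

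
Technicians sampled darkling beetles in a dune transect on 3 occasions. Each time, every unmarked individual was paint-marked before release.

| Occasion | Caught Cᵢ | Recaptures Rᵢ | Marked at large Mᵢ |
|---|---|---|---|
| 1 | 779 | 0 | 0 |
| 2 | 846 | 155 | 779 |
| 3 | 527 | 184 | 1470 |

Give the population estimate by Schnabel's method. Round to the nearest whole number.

Σ MᵢCᵢ = 0·779 + 779·846 + 1470·527 = 0 + 659034 + 774690 = 1433724
Σ Rᵢ = 0 + 155 + 184 = 339
N̂ = 1433724 / 339 ≈ 4229.3 → 4229

N ≈ 4229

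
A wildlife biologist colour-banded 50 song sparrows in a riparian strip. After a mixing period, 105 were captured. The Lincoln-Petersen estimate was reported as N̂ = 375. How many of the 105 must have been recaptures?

R = 14

From N = M·C/R: R = M·C / N = 50·105 / 375 = 5250 / 375 = 14.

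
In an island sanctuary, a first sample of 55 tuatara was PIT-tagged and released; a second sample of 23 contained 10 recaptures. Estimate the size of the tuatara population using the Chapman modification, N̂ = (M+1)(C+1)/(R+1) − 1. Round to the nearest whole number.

N̂ = (55+1)(23+1)/(10+1) − 1 = 56·24/11 − 1
= 1344/11 − 1 ≈ 122.2 − 1 ≈ 121.2 → 121

N ≈ 121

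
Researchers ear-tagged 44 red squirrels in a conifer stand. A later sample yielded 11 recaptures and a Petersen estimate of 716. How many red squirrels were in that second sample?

C = 179

From N = M·C/R: C = N·R / M = 716·11 / 44 = 7876 / 44 = 179.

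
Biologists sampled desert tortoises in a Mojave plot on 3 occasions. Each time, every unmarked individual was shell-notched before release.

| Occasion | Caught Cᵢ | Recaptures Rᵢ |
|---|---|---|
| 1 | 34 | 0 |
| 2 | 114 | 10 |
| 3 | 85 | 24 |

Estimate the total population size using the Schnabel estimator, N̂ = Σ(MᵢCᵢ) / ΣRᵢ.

Marked at large before each occasion: Mᵢ = Σⱼ<ᵢ (Cⱼ − Rⱼ) → M1=0, M2=34, M3=138
Σ MᵢCᵢ = 0·34 + 34·114 + 138·85 = 0 + 3876 + 11730 = 15606
Σ Rᵢ = 0 + 10 + 24 = 34
N̂ = 15606 / 34 = 459

N = 459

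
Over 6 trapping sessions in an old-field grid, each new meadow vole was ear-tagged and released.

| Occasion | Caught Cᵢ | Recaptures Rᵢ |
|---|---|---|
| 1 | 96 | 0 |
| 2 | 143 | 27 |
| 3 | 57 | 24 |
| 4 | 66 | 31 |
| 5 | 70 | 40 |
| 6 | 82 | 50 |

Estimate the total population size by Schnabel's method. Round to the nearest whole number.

Marked at large before each occasion: Mᵢ = Σⱼ<ᵢ (Cⱼ − Rⱼ) → M1=0, M2=96, M3=212, M4=245, M5=280, M6=310
Σ MᵢCᵢ = 0·96 + 96·143 + 212·57 + 245·66 + 280·70 + 310·82 = 0 + 13728 + 12084 + 16170 + 19600 + 25420 = 87002
Σ Rᵢ = 0 + 27 + 24 + 31 + 40 + 50 = 172
N̂ = 87002 / 172 ≈ 505.8 → 506

N ≈ 506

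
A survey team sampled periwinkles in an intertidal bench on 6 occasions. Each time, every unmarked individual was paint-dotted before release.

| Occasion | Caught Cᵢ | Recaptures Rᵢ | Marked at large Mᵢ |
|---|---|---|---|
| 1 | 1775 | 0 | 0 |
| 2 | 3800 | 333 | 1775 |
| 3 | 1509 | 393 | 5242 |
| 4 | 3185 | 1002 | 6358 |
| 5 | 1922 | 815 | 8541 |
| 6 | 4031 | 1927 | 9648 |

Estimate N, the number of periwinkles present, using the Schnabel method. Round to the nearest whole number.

Σ MᵢCᵢ = 0·1775 + 1775·3800 + 5242·1509 + 6358·3185 + 8541·1922 + 9648·4031 = 0 + 6745000 + 7910178 + 20250230 + 16415802 + 38891088 = 90212298
Σ Rᵢ = 0 + 333 + 393 + 1002 + 815 + 1927 = 4470
N̂ = 90212298 / 4470 ≈ 20181.7 → 20182

N ≈ 20,182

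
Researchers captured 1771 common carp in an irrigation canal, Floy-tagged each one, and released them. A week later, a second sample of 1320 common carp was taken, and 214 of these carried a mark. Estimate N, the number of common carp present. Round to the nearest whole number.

N ≈ 10,924

The marked fraction in the recapture sample should equal the marked fraction in the population: 214/1320 = 1771/N.
N = (1771 × 1320) / 214 = 2337720 / 214 ≈ 10923.9 → 10924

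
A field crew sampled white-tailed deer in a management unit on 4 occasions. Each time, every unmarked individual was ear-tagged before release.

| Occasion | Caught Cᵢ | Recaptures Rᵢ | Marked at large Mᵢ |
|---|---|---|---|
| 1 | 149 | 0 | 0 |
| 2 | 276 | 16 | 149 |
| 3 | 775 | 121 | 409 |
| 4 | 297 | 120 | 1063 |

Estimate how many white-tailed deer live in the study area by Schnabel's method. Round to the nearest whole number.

N ≈ 2622

Σ MᵢCᵢ = 0·149 + 149·276 + 409·775 + 1063·297 = 0 + 41124 + 316975 + 315711 = 673810
Σ Rᵢ = 0 + 16 + 121 + 120 = 257
N̂ = 673810 / 257 ≈ 2621.8 → 2622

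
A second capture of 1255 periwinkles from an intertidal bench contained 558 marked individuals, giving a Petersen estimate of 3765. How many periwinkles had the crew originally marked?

M = 1674

From N = M·C/R: M = N·R / C = 3765·558 / 1255 = 2100870 / 1255 = 1674.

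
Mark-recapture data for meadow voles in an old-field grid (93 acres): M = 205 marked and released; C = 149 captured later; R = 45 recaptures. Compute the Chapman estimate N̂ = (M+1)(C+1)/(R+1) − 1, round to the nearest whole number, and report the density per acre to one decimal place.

density ≈ 7.2 meadow voles per acre

N̂ = 206·150/46 − 1 = 30900/46 − 1 ≈ 670.7 → 671
Density = N̂ / area = 671 / 93 ≈ 7.22 → 7.2 per acre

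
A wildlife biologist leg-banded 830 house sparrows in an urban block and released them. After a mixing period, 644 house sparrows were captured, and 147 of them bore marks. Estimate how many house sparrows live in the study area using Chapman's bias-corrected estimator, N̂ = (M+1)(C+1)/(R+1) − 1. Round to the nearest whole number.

N ≈ 3621

N̂ = (830+1)(644+1)/(147+1) − 1 = 831·645/148 − 1
= 535995/148 − 1 ≈ 3621.6 − 1 ≈ 3620.6 → 3621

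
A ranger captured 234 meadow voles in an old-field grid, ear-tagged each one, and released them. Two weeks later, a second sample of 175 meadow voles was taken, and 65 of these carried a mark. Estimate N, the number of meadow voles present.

N = 630

If marked individuals mix randomly, R/C ≈ M/N, giving N ≈ M·C/R.
N = (234 × 175) / 65 = 40950 / 65 = 630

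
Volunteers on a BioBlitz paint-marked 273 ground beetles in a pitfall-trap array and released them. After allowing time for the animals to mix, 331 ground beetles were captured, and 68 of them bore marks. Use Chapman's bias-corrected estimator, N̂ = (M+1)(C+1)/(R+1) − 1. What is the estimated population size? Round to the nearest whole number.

N̂ = (273+1)(331+1)/(68+1) − 1 = 274·332/69 − 1
= 90968/69 − 1 ≈ 1318.4 − 1 ≈ 1317.4 → 1317

N ≈ 1317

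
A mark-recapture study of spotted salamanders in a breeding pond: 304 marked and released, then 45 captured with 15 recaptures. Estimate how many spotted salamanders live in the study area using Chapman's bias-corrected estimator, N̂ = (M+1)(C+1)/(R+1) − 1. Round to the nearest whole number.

N ≈ 876

N̂ = (304+1)(45+1)/(15+1) − 1 = 305·46/16 − 1
= 14030/16 − 1 ≈ 876.9 − 1 ≈ 875.9 → 876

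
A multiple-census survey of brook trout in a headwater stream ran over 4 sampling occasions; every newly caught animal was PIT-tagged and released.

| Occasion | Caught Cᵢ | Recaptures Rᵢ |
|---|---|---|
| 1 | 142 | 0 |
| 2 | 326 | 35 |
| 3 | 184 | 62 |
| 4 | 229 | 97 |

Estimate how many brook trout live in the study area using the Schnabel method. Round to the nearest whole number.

Marked at large before each occasion: Mᵢ = Σⱼ<ᵢ (Cⱼ − Rⱼ) → M1=0, M2=142, M3=433, M4=555
Σ MᵢCᵢ = 0·142 + 142·326 + 433·184 + 555·229 = 0 + 46292 + 79672 + 127095 = 253059
Σ Rᵢ = 0 + 35 + 62 + 97 = 194
N̂ = 253059 / 194 ≈ 1304.4 → 1304

N ≈ 1304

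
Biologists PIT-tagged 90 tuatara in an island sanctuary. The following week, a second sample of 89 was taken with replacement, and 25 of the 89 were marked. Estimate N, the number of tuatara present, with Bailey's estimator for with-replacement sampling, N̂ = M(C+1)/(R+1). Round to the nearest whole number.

N̂ = 90·(89+1)/(25+1) = 90·90/26 = 8100/26 ≈ 311.5 → 312

N ≈ 312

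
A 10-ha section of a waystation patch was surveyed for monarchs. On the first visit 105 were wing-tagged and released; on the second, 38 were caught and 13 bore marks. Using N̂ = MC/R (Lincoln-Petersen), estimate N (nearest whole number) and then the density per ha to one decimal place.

density ≈ 30.7 monarchs per ha

N̂ = 105·38/13 = 3990/13 ≈ 306.9 → 307
Density = N̂ / area = 307 / 10 ≈ 30.70 → 30.7 per ha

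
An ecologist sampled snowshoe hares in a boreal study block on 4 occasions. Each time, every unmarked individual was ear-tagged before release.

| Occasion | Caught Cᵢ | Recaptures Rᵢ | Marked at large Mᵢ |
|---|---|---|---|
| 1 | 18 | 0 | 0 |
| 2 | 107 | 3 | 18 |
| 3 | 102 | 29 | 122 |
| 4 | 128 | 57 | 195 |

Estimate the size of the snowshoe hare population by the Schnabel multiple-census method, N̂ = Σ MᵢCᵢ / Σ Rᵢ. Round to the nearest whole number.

N ≈ 442

Σ MᵢCᵢ = 0·18 + 18·107 + 122·102 + 195·128 = 0 + 1926 + 12444 + 24960 = 39330
Σ Rᵢ = 0 + 3 + 29 + 57 = 89
N̂ = 39330 / 89 ≈ 441.9 → 442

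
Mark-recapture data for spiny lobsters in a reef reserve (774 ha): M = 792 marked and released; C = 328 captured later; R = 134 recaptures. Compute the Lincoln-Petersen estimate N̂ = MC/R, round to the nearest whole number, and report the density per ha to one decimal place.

density ≈ 2.5 spiny lobsters per ha

N̂ = 792·328/134 = 259776/134 ≈ 1938.6 → 1939
Density = N̂ / area = 1939 / 774 ≈ 2.51 → 2.5 per ha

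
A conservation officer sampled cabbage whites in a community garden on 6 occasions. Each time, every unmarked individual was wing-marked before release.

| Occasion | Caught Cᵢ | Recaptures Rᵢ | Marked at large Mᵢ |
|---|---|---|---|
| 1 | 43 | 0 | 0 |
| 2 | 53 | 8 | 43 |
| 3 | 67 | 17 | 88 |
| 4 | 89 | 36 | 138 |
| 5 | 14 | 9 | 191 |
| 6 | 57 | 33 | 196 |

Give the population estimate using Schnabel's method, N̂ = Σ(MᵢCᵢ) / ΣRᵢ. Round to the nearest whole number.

N ≈ 333

Σ MᵢCᵢ = 0·43 + 43·53 + 88·67 + 138·89 + 191·14 + 196·57 = 0 + 2279 + 5896 + 12282 + 2674 + 11172 = 34303
Σ Rᵢ = 0 + 8 + 17 + 36 + 9 + 33 = 103
N̂ = 34303 / 103 ≈ 333.0 → 333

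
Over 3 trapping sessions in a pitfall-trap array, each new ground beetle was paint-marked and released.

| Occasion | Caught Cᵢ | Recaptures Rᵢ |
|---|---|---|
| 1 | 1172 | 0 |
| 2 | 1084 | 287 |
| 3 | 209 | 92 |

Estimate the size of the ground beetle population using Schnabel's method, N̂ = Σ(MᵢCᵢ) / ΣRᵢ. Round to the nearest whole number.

N ≈ 4438

Marked at large before each occasion: Mᵢ = Σⱼ<ᵢ (Cⱼ − Rⱼ) → M1=0, M2=1172, M3=1969
Σ MᵢCᵢ = 0·1172 + 1172·1084 + 1969·209 = 0 + 1270448 + 411521 = 1681969
Σ Rᵢ = 0 + 287 + 92 = 379
N̂ = 1681969 / 379 ≈ 4437.9 → 4438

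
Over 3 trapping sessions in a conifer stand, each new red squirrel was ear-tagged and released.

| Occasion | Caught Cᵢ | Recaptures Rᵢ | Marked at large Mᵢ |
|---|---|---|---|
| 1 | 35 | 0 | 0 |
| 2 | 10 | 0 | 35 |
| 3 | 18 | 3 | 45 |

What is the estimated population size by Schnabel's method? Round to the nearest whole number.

Σ MᵢCᵢ = 0·35 + 35·10 + 45·18 = 0 + 350 + 810 = 1160
Σ Rᵢ = 0 + 0 + 3 = 3
N̂ = 1160 / 3 ≈ 386.7 → 387

N ≈ 387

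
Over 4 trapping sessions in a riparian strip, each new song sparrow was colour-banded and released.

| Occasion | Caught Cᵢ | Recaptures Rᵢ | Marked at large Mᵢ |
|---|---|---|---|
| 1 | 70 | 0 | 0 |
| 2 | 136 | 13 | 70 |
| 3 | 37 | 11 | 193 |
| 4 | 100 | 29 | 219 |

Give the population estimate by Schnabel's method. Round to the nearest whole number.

Σ MᵢCᵢ = 0·70 + 70·136 + 193·37 + 219·100 = 0 + 9520 + 7141 + 21900 = 38561
Σ Rᵢ = 0 + 13 + 11 + 29 = 53
N̂ = 38561 / 53 ≈ 727.6 → 728

N ≈ 728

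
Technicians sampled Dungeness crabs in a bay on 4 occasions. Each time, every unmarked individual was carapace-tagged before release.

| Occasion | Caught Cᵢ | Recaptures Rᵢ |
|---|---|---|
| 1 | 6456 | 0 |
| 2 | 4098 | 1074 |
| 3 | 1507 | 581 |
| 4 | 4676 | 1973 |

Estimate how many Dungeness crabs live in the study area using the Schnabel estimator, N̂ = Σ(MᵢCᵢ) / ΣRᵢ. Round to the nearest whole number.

Marked at large before each occasion: Mᵢ = Σⱼ<ᵢ (Cⱼ − Rⱼ) → M1=0, M2=6456, M3=9480, M4=10406
Σ MᵢCᵢ = 0·6456 + 6456·4098 + 9480·1507 + 10406·4676 = 0 + 26456688 + 14286360 + 48658456 = 89401504
Σ Rᵢ = 0 + 1074 + 581 + 1973 = 3628
N̂ = 89401504 / 3628 ≈ 24642.1 → 24642

N ≈ 24,642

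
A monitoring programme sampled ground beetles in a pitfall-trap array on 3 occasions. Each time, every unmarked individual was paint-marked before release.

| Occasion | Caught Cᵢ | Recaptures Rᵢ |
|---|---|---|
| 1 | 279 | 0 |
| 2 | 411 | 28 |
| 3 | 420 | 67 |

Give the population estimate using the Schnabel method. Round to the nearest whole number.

Marked at large before each occasion: Mᵢ = Σⱼ<ᵢ (Cⱼ − Rⱼ) → M1=0, M2=279, M3=662
Σ MᵢCᵢ = 0·279 + 279·411 + 662·420 = 0 + 114669 + 278040 = 392709
Σ Rᵢ = 0 + 28 + 67 = 95
N̂ = 392709 / 95 ≈ 4133.8 → 4134

N ≈ 4134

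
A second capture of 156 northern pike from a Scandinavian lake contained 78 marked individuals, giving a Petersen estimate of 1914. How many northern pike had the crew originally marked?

From N = M·C/R: M = N·R / C = 1914·78 / 156 = 149292 / 156 = 957.

M = 957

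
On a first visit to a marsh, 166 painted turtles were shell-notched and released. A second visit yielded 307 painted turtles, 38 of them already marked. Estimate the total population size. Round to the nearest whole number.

N = (166 × 307) / 38 = 50962 / 38 ≈ 1341.1 → 1341

N ≈ 1341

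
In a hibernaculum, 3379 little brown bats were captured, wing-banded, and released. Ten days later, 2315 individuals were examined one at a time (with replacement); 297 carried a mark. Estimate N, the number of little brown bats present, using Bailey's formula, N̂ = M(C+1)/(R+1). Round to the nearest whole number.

N̂ = 3379·(2315+1)/(297+1) = 3379·2316/298 = 7825764/298 ≈ 26261.0 → 26261

N ≈ 26,261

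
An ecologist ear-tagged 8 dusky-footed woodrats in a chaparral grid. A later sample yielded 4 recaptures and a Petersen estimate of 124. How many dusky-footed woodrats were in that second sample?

C = 62

From N = M·C/R: C = N·R / M = 124·4 / 8 = 496 / 8 = 62.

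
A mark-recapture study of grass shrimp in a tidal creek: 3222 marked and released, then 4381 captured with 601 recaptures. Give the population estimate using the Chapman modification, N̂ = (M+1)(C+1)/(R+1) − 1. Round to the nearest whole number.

N̂ = (3222+1)(4381+1)/(601+1) − 1 = 3223·4382/602 − 1
= 14123186/602 − 1 ≈ 23460.4 − 1 ≈ 23459.4 → 23459

N ≈ 23,459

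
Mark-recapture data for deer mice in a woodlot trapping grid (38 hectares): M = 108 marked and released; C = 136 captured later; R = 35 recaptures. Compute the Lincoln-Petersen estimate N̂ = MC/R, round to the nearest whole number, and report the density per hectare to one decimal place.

N̂ = 108·136/35 = 14688/35 ≈ 419.7 → 420
Density = N̂ / area = 420 / 38 ≈ 11.05 → 11.1 per hectare

density ≈ 11.1 deer mice per hectare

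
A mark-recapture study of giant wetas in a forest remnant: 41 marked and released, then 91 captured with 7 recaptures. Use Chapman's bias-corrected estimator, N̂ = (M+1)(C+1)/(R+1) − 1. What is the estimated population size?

N̂ = (41+1)(91+1)/(7+1) − 1 = 42·92/8 − 1
= 3864/8 − 1 = 483 − 1 = 482

N = 482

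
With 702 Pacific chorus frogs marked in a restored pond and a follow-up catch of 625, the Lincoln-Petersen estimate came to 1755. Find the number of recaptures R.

From N = M·C/R: R = M·C / N = 702·625 / 1755 = 438750 / 1755 = 250.

R = 250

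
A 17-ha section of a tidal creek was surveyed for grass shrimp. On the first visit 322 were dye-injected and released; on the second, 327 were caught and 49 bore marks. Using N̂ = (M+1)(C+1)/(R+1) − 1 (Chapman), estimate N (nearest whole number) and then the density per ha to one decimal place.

density ≈ 124.6 grass shrimp per ha

N̂ = 323·328/50 − 1 = 105944/50 − 1 ≈ 2117.9 → 2118
Density = N̂ / area = 2118 / 17 ≈ 124.59 → 124.6 per ha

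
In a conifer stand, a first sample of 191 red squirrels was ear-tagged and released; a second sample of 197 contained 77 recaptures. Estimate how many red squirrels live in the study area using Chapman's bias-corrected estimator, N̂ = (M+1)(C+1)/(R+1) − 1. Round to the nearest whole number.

N ≈ 486

N̂ = (191+1)(197+1)/(77+1) − 1 = 192·198/78 − 1
= 38016/78 − 1 ≈ 487.4 − 1 ≈ 486.4 → 486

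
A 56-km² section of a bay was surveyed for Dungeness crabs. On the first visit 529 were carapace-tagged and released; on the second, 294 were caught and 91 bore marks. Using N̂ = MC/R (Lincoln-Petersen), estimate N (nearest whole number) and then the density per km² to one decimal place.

N̂ = 529·294/91 = 155526/91 ≈ 1709.1 → 1709
Density = N̂ / area = 1709 / 56 ≈ 30.52 → 30.5 per km²

density ≈ 30.5 Dungeness crabs per km²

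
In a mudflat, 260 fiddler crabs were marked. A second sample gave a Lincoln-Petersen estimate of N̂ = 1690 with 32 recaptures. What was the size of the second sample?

C = 208

From N = M·C/R: C = N·R / M = 1690·32 / 260 = 54080 / 260 = 208.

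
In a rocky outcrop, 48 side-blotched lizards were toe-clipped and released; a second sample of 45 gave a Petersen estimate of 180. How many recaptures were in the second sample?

R = 12

From N = M·C/R: R = M·C / N = 48·45 / 180 = 2160 / 180 = 12.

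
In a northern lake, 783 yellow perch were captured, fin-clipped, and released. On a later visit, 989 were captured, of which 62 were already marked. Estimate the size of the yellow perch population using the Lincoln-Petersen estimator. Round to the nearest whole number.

If marked individuals mix randomly, R/C ≈ M/N, giving N ≈ M·C/R.
N = (783 × 989) / 62 = 774387 / 62 ≈ 12490.1 → 12490

N ≈ 12,490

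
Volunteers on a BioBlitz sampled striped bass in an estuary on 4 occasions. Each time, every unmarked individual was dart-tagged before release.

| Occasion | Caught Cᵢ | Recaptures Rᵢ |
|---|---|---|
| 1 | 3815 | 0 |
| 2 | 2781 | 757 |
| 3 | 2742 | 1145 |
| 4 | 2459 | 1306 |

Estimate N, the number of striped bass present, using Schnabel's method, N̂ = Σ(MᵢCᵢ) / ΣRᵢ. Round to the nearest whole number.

N ≈ 13,998

Marked at large before each occasion: Mᵢ = Σⱼ<ᵢ (Cⱼ − Rⱼ) → M1=0, M2=3815, M3=5839, M4=7436
Σ MᵢCᵢ = 0·3815 + 3815·2781 + 5839·2742 + 7436·2459 = 0 + 10609515 + 16010538 + 18285124 = 44905177
Σ Rᵢ = 0 + 757 + 1145 + 1306 = 3208
N̂ = 44905177 / 3208 ≈ 13997.9 → 13998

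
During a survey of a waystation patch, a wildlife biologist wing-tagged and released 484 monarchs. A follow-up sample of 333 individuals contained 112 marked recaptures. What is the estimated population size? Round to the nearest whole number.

The marked fraction in the recapture sample should equal the marked fraction in the population: 112/333 = 484/N.
N = (484 × 333) / 112 = 161172 / 112 ≈ 1439.0 → 1439

N ≈ 1439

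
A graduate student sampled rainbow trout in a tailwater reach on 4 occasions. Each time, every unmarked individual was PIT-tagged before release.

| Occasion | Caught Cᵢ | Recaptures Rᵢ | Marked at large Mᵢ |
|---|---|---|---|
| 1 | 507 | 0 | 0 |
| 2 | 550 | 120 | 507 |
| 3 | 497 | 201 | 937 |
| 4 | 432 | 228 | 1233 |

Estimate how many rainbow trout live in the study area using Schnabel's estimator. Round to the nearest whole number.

N ≈ 2326

Σ MᵢCᵢ = 0·507 + 507·550 + 937·497 + 1233·432 = 0 + 278850 + 465689 + 532656 = 1277195
Σ Rᵢ = 0 + 120 + 201 + 228 = 549
N̂ = 1277195 / 549 ≈ 2326.4 → 2326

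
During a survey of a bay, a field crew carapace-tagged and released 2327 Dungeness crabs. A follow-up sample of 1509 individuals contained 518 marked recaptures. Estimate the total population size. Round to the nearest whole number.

N ≈ 6779

N = (2327 × 1509) / 518 = 3511443 / 518 ≈ 6778.8 → 6779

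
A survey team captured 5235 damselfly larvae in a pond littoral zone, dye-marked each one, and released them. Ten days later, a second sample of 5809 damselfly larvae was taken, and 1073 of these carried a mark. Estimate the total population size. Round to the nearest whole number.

If marked individuals mix randomly, R/C ≈ M/N, giving N ≈ M·C/R.
N = (5235 × 5809) / 1073 = 30410115 / 1073 ≈ 28341.2 → 28341

N ≈ 28,341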